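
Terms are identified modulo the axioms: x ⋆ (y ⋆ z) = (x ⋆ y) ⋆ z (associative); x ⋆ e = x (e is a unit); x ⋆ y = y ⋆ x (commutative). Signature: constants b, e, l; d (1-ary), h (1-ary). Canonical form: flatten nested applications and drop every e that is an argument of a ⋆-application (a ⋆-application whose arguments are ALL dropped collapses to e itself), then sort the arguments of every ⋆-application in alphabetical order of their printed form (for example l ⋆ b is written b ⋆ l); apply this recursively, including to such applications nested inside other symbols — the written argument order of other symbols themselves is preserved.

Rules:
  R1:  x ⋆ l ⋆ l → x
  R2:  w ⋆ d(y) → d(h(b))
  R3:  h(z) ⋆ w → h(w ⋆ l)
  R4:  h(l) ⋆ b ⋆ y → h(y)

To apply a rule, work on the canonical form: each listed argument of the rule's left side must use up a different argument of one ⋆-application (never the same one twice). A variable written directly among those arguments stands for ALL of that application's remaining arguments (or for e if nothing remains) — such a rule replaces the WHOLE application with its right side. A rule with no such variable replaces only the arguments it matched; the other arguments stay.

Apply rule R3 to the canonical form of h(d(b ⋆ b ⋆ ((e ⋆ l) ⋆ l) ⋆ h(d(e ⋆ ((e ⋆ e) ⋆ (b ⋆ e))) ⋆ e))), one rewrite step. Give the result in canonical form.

Answer: h(d(h(b ⋆ b ⋆ l ⋆ l ⋆ l)))

Derivation:
Canonical form:  h(d(b ⋆ b ⋆ h(d(b)) ⋆ l ⋆ l))
R3 matches:  uses h(d(b));  w := b ⋆ b ⋆ l ⋆ l, z := d(b)
The extension variable absorbs all remaining arguments, so the whole application is rewritten.
New term:  h(d(h(b ⋆ b ⋆ l ⋆ l ⋆ l)))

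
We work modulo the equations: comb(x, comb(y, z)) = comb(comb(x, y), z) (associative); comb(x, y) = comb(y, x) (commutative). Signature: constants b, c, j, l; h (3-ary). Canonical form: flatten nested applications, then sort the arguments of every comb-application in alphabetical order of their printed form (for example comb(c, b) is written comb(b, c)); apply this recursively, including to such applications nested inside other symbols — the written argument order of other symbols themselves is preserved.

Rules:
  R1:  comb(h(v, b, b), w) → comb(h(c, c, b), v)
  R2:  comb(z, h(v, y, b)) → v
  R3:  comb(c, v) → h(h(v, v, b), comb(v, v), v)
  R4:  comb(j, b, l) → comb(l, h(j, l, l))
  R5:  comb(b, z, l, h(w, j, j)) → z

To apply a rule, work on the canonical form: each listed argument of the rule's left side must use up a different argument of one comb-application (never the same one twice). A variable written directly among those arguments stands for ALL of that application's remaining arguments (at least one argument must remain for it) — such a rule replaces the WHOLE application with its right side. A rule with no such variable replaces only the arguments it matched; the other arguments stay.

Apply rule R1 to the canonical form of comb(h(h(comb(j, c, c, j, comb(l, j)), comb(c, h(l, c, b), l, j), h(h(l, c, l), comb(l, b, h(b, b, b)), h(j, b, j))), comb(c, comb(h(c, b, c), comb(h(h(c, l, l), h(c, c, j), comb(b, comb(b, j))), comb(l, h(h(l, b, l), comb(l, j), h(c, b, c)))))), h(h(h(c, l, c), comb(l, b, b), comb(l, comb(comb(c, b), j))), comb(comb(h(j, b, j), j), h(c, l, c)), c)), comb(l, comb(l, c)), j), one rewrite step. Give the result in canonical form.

Canonical form:  comb(c, h(h(comb(c, c, j, j, j, l), comb(c, h(l, c, b), j, l), h(h(l, c, l), comb(b, h(b, b, b), l), h(j, b, j))), comb(c, h(c, b, c), h(h(c, l, l), h(c, c, j), comb(b, b, j)), h(h(l, b, l), comb(j, l), h(c, b, c)), l), h(h(h(c, l, c), comb(b, b, l), comb(b, c, j, l)), comb(h(c, l, c), h(j, b, j), j), c)), j, l, l)
Match R1:  consume h(b, b, b);  v := b, w := comb(b, l)
Every leftover argument binds to the variable; the entire application is replaced.
New term:  comb(c, h(h(comb(c, c, j, j, j, l), comb(c, h(l, c, b), j, l), h(h(l, c, l), comb(b, h(c, c, b)), h(j, b, j))), comb(c, h(c, b, c), h(h(c, l, l), h(c, c, j), comb(b, b, j)), h(h(l, b, l), comb(j, l), h(c, b, c)), l), h(h(h(c, l, c), comb(b, b, l), comb(b, c, j, l)), comb(h(c, l, c), h(j, b, j), j), c)), j, l, l)

Answer: comb(c, h(h(comb(c, c, j, j, j, l), comb(c, h(l, c, b), j, l), h(h(l, c, l), comb(b, h(c, c, b)), h(j, b, j))), comb(c, h(c, b, c), h(h(c, l, l), h(c, c, j), comb(b, b, j)), h(h(l, b, l), comb(j, l), h(c, b, c)), l), h(h(h(c, l, c), comb(b, b, l), comb(b, c, j, l)), comb(h(c, l, c), h(j, b, j), j), c)), j, l, l)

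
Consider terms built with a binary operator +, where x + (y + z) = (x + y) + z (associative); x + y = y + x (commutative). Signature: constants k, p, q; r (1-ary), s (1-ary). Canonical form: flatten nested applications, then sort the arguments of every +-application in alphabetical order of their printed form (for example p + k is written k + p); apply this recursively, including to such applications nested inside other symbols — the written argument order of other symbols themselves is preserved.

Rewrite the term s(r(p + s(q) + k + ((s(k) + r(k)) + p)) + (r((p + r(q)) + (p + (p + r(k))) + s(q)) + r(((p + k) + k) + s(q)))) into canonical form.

Work inside:  r(p + s(q) + k + ((s(k) + r(k)) + p)) + (r((p + r(q)) + (p + (p + r(k))) + s(q)) + r(((p + k) + k) + s(q)))
Un-nest:  r(p + s(q) + k + ((s(k) + r(k)) + p)) + r((p + r(q)) + (p + (p + r(k))) + s(q)) + r(((p + k) + k) + s(q))
Inside:  r(p + s(q) + k + ((s(k) + r(k)) + p))  →  r(k + p + p + r(k) + s(k) + s(q))
Simplify inside:  r((p + r(q)) + (p + (p + r(k))) + s(q))  →  r(p + p + p + r(k) + r(q) + s(q))
Inside:  r(((p + k) + k) + s(q))  →  r(k + k + p + s(q))
Order the arguments:  r(k + k + p + s(q)) + r(k + p + p + r(k) + s(k) + s(q)) + r(p + p + p + r(k) + r(q) + s(q))
Rebuild:  s(r(k + k + p + s(q)) + r(k + p + p + r(k) + s(k) + s(q)) + r(p + p + p + r(k) + r(q) + s(q)))

Answer: s(r(k + k + p + s(q)) + r(k + p + p + r(k) + s(k) + s(q)) + r(p + p + p + r(k) + r(q) + s(q)))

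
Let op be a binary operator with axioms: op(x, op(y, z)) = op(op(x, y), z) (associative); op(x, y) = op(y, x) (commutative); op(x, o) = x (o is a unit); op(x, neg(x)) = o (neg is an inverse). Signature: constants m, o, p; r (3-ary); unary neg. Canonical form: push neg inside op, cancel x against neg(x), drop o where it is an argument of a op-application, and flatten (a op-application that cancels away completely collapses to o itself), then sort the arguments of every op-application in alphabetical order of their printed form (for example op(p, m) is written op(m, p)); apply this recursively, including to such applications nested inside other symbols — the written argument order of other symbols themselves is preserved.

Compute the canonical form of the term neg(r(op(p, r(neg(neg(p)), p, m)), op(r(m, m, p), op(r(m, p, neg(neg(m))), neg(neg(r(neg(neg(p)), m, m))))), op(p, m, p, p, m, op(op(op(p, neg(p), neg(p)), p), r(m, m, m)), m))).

Answer: neg(r(op(p, r(p, p, m)), op(r(m, m, p), r(m, p, m), r(p, m, m)), op(m, m, m, p, p, p, r(m, m, m))))

Derivation:
Push neg inside:  distribute neg over op and collapse double neg
Collect terms:  neg(r(op(p, r(p, p, m)), op(r(m, m, p), r(m, p, m), r(p, m, m)), op(m, m, m, p, p, p, r(m, m, m))))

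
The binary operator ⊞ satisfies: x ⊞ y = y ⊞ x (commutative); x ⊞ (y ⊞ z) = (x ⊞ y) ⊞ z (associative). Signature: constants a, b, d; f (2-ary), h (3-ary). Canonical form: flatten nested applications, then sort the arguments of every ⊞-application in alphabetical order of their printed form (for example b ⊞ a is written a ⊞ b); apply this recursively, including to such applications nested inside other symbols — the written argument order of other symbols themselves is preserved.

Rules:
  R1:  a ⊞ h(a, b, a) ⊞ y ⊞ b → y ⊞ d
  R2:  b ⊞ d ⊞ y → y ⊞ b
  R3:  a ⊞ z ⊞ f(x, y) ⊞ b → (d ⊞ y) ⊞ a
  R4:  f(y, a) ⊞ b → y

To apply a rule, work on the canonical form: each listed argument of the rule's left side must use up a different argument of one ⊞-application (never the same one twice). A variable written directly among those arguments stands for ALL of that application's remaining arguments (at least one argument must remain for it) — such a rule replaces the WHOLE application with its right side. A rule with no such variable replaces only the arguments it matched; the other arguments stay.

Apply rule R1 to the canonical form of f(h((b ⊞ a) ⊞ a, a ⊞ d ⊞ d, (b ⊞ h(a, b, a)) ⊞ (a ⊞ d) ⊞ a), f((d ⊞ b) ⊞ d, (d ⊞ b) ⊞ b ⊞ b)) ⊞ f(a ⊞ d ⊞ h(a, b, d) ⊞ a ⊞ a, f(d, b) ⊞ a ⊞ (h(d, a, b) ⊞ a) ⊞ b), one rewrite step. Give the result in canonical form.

Canonical form:  f(a ⊞ a ⊞ a ⊞ d ⊞ h(a, b, d), a ⊞ a ⊞ b ⊞ f(d, b) ⊞ h(d, a, b)) ⊞ f(h(a ⊞ a ⊞ b, a ⊞ d ⊞ d, a ⊞ a ⊞ b ⊞ d ⊞ h(a, b, a)), f(b ⊞ d ⊞ d, b ⊞ b ⊞ b ⊞ d))
R1 matches:  uses a, b, h(a, b, a);  y := a ⊞ d
The variable takes the whole remainder — replace the entire application.
Giving:  f(a ⊞ a ⊞ a ⊞ d ⊞ h(a, b, d), a ⊞ a ⊞ b ⊞ f(d, b) ⊞ h(d, a, b)) ⊞ f(h(a ⊞ a ⊞ b, a ⊞ d ⊞ d, a ⊞ d ⊞ d), f(b ⊞ d ⊞ d, b ⊞ b ⊞ b ⊞ d))

Answer: f(a ⊞ a ⊞ a ⊞ d ⊞ h(a, b, d), a ⊞ a ⊞ b ⊞ f(d, b) ⊞ h(d, a, b)) ⊞ f(h(a ⊞ a ⊞ b, a ⊞ d ⊞ d, a ⊞ d ⊞ d), f(b ⊞ d ⊞ d, b ⊞ b ⊞ b ⊞ d))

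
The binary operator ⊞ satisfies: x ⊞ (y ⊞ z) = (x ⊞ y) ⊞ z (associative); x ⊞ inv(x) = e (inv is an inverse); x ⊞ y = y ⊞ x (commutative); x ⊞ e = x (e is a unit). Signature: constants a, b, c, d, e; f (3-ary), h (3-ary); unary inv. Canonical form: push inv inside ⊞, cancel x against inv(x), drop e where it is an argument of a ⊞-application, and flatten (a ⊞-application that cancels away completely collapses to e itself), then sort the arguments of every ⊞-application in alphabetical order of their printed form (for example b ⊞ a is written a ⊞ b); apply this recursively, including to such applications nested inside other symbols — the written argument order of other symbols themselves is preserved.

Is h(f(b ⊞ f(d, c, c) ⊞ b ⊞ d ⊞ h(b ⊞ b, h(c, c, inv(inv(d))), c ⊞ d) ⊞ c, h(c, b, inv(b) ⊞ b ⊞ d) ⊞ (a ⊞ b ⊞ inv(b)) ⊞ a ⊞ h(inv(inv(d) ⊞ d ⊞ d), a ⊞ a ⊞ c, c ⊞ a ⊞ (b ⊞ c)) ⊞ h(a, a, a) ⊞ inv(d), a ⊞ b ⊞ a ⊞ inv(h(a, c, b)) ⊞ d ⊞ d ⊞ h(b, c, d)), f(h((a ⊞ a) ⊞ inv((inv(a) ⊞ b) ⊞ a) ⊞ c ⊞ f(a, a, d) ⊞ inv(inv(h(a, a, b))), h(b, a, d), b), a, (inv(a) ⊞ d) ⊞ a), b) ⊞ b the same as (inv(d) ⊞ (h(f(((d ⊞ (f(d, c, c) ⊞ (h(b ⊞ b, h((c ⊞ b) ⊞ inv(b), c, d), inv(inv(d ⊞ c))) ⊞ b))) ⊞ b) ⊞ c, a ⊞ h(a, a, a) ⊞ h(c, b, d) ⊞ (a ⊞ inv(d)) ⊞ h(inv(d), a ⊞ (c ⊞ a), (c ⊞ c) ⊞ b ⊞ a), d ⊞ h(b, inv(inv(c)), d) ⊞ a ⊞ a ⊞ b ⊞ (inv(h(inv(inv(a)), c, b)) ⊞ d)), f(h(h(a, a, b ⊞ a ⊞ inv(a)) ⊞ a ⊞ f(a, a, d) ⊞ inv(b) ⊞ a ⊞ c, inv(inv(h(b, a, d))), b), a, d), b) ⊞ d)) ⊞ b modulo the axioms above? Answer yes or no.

Answer: yes — both canonical forms are b ⊞ h(f(b ⊞ b ⊞ c ⊞ d ⊞ f(d, c, c) ⊞ h(b ⊞ b, h(c, c, d), c ⊞ d), a ⊞ a ⊞ h(a, a, a) ⊞ h(c, b, d) ⊞ h(inv(d), a ⊞ a ⊞ c, a ⊞ b ⊞ c ⊞ c) ⊞ inv(d), a ⊞ a ⊞ b ⊞ d ⊞ d ⊞ h(b, c, d) ⊞ inv(h(a, c, b))), f(h(a ⊞ a ⊞ c ⊞ f(a, a, d) ⊞ h(a, a, b) ⊞ inv(b), h(b, a, d), b), a, d), b)

Derivation:
Left:  h(f(b ⊞ f(d, c, c) ⊞ b ⊞ d ⊞ h(b ⊞ b, h(c, c, inv(inv(d))), c ⊞ d) ⊞ c, h(c, b, inv(b) ⊞ b ⊞ d) ⊞ (a ⊞ b ⊞ inv(b)) ⊞ a ⊞ h(inv(inv(d) ⊞ d ⊞ d), a ⊞ a ⊞ c, c ⊞ a ⊞ (b ⊞ c)) ⊞ h(a, a, a) ⊞ inv(d), a ⊞ b ⊞ a ⊞ inv(h(a, c, b)) ⊞ d ⊞ d ⊞ h(b, c, d)), f(h((a ⊞ a) ⊞ inv((inv(a) ⊞ b) ⊞ a) ⊞ c ⊞ f(a, a, d) ⊞ inv(inv(h(a, a, b))), h(b, a, d), b), a, (inv(a) ⊞ d) ⊞ a), b) ⊞ b
  Push inv inside:  distribute inv over ⊞ and collapse double inv
  Collect terms:  h(f(b ⊞ b ⊞ c ⊞ d ⊞ f(d, c, c) ⊞ h(b ⊞ b, h(c, c, d), c ⊞ d), a ⊞ a ⊞ h(a, a, a) ⊞ h(c, b, d) ⊞ h(inv(d), a ⊞ a ⊞ c, a ⊞ b ⊞ c ⊞ c) ⊞ inv(d), a ⊞ a ⊞ b ⊞ d ⊞ d ⊞ h(b, c, d) ⊞ inv(h(a, c, b))), f(h(a ⊞ a ⊞ c ⊞ f(a, a, d) ⊞ h(a, a, b) ⊞ inv(b), h(b, a, d), b), a, d), b) ⊞ b
  Sort arguments:  b ⊞ h(f(b ⊞ b ⊞ c ⊞ d ⊞ f(d, c, c) ⊞ h(b ⊞ b, h(c, c, d), c ⊞ d), a ⊞ a ⊞ h(a, a, a) ⊞ h(c, b, d) ⊞ h(inv(d), a ⊞ a ⊞ c, a ⊞ b ⊞ c ⊞ c) ⊞ inv(d), a ⊞ a ⊞ b ⊞ d ⊞ d ⊞ h(b, c, d) ⊞ inv(h(a, c, b))), f(h(a ⊞ a ⊞ c ⊞ f(a, a, d) ⊞ h(a, a, b) ⊞ inv(b), h(b, a, d), b), a, d), b)
Right:  (inv(d) ⊞ (h(f(((d ⊞ (f(d, c, c) ⊞ (h(b ⊞ b, h((c ⊞ b) ⊞ inv(b), c, d), inv(inv(d ⊞ c))) ⊞ b))) ⊞ b) ⊞ c, a ⊞ h(a, a, a) ⊞ h(c, b, d) ⊞ (a ⊞ inv(d)) ⊞ h(inv(d), a ⊞ (c ⊞ a), (c ⊞ c) ⊞ b ⊞ a), d ⊞ h(b, inv(inv(c)), d) ⊞ a ⊞ a ⊞ b ⊞ (inv(h(inv(inv(a)), c, b)) ⊞ d)), f(h(h(a, a, b ⊞ a ⊞ inv(a)) ⊞ a ⊞ f(a, a, d) ⊞ inv(b) ⊞ a ⊞ c, inv(inv(h(b, a, d))), b), a, d), b) ⊞ d)) ⊞ b
  Push inv inside:  distribute inv over ⊞ and collapse double inv
  Inverses cancel:  d cancels
  Collect:  h(f(b ⊞ b ⊞ c ⊞ d ⊞ f(d, c, c) ⊞ h(b ⊞ b, h(c, c, d), c ⊞ d), a ⊞ a ⊞ h(a, a, a) ⊞ h(c, b, d) ⊞ h(inv(d), a ⊞ a ⊞ c, a ⊞ b ⊞ c ⊞ c) ⊞ inv(d), a ⊞ a ⊞ b ⊞ d ⊞ d ⊞ h(b, c, d) ⊞ inv(h(a, c, b))), f(h(a ⊞ a ⊞ c ⊞ f(a, a, d) ⊞ h(a, a, b) ⊞ inv(b), h(b, a, d), b), a, d), b) ⊞ b
  Sort:  b ⊞ h(f(b ⊞ b ⊞ c ⊞ d ⊞ f(d, c, c) ⊞ h(b ⊞ b, h(c, c, d), c ⊞ d), a ⊞ a ⊞ h(a, a, a) ⊞ h(c, b, d) ⊞ h(inv(d), a ⊞ a ⊞ c, a ⊞ b ⊞ c ⊞ c) ⊞ inv(d), a ⊞ a ⊞ b ⊞ d ⊞ d ⊞ h(b, c, d) ⊞ inv(h(a, c, b))), f(h(a ⊞ a ⊞ c ⊞ f(a, a, d) ⊞ h(a, a, b) ⊞ inv(b), h(b, a, d), b), a, d), b)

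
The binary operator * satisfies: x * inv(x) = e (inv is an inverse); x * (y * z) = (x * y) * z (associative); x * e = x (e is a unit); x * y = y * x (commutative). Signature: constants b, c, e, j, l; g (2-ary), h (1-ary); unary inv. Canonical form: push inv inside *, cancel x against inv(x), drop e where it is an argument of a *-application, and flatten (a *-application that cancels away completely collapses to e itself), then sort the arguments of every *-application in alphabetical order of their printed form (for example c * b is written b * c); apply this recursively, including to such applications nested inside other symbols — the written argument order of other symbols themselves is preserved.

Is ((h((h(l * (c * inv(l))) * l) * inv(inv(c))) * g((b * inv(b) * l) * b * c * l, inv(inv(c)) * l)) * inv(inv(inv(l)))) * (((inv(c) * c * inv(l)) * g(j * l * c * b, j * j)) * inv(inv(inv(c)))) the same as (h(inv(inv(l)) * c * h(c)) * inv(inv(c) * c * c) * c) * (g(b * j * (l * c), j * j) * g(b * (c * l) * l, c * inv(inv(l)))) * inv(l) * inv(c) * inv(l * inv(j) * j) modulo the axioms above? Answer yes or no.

Answer: yes — both canonical forms are g(b * c * j * l, j * j) * g(b * c * l * l, c * l) * h(c * h(c) * l) * inv(c) * inv(l) * inv(l)

Derivation:
Left:  ((h((h(l * (c * inv(l))) * l) * inv(inv(c))) * g((b * inv(b) * l) * b * c * l, inv(inv(c)) * l)) * inv(inv(inv(l)))) * (((inv(c) * c * inv(l)) * g(j * l * c * b, j * j)) * inv(inv(inv(c))))
  Push inv inside:  distribute inv over * and collapse double inv
  Collect terms:  h(c * h(c) * l) * g(b * c * l * l, c * l) * inv(l) * inv(l) * inv(c) * g(b * c * j * l, j * j)
  Sort arguments:  g(b * c * j * l, j * j) * g(b * c * l * l, c * l) * h(c * h(c) * l) * inv(c) * inv(l) * inv(l)
Right:  (h(inv(inv(l)) * c * h(c)) * inv(inv(c) * c * c) * c) * (g(b * j * (l * c), j * j) * g(b * (c * l) * l, c * inv(inv(l)))) * inv(l) * inv(c) * inv(l * inv(j) * j)
  Push inv inside:  distribute inv over * and collapse double inv
  Cancel inverse pairs:  j cancels
  Collect:  h(c * h(c) * l) * inv(c) * g(b * c * j * l, j * j) * g(b * c * l * l, c * l) * inv(l) * inv(l)
  Sort:  g(b * c * j * l, j * j) * g(b * c * l * l, c * l) * h(c * h(c) * l) * inv(c) * inv(l) * inv(l)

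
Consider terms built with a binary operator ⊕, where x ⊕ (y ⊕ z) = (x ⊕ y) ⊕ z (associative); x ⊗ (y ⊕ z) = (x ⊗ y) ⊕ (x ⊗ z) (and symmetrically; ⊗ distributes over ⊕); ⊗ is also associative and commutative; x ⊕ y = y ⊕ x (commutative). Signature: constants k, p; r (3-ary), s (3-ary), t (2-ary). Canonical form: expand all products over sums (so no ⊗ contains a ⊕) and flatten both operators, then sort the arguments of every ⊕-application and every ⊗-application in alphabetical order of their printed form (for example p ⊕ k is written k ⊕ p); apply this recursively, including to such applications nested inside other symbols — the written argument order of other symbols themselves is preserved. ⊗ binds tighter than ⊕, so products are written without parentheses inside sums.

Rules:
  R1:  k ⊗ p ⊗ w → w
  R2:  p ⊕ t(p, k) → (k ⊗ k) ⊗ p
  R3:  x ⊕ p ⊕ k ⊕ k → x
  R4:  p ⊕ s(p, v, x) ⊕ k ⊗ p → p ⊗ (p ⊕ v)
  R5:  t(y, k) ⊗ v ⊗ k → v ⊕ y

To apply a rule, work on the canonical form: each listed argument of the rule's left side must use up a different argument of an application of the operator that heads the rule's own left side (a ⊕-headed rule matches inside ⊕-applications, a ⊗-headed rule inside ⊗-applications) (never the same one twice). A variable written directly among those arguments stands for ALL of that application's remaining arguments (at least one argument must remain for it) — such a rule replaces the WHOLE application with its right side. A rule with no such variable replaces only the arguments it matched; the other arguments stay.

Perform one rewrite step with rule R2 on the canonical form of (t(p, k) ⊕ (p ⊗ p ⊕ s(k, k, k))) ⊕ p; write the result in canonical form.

Answer: k ⊗ k ⊗ p ⊕ p ⊗ p ⊕ s(k, k, k)

Derivation:
Canonical form:  p ⊕ p ⊗ p ⊕ s(k, k, k) ⊕ t(p, k)
Match R2:  consume p, t(p, k)
New term:  k ⊗ k ⊗ p ⊕ p ⊗ p ⊕ s(k, k, k)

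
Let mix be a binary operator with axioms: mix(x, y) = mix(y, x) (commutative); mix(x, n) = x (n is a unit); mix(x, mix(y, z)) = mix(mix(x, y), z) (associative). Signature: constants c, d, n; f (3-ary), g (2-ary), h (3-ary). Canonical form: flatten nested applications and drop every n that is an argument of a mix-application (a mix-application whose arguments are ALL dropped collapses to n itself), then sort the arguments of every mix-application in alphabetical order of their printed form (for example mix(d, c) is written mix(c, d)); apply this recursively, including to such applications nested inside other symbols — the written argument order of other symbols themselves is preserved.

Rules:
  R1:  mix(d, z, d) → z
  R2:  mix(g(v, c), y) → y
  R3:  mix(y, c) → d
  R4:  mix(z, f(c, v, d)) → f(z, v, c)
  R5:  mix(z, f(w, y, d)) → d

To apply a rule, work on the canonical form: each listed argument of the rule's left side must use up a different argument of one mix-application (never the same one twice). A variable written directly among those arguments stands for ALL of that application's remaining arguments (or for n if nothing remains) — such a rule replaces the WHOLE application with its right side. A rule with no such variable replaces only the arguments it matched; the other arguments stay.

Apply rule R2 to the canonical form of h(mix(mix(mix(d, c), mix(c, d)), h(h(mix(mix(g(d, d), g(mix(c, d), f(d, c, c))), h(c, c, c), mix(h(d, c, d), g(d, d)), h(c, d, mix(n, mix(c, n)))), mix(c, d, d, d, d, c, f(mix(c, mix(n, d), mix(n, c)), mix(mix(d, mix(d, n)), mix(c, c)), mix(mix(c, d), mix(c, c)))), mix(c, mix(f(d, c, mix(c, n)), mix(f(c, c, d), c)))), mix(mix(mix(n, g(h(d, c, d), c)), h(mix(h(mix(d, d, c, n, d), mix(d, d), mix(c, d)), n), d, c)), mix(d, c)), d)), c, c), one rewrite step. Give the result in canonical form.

Canonical form:  h(mix(c, c, d, d, h(h(mix(g(d, d), g(d, d), g(mix(c, d), f(d, c, c)), h(c, c, c), h(c, d, c), h(d, c, d)), mix(c, c, d, d, d, d, f(mix(c, c, d), mix(c, c, d, d), mix(c, c, c, d))), mix(c, c, f(c, c, d), f(d, c, c))), mix(c, d, g(h(d, c, d), c), h(h(mix(c, d, d, d), mix(d, d), mix(c, d)), d, c)), d)), c, c)
R2 matches:  uses g(h(d, c, d), c);  v := h(d, c, d), y := mix(c, d, h(h(mix(c, d, d, d), mix(d, d), mix(c, d)), d, c))
The extension variable absorbs all remaining arguments, so the whole application is rewritten.
New term:  h(mix(c, c, d, d, h(h(mix(g(d, d), g(d, d), g(mix(c, d), f(d, c, c)), h(c, c, c), h(c, d, c), h(d, c, d)), mix(c, c, d, d, d, d, f(mix(c, c, d), mix(c, c, d, d), mix(c, c, c, d))), mix(c, c, f(c, c, d), f(d, c, c))), mix(c, d, h(h(mix(c, d, d, d), mix(d, d), mix(c, d)), d, c)), d)), c, c)

Answer: h(mix(c, c, d, d, h(h(mix(g(d, d), g(d, d), g(mix(c, d), f(d, c, c)), h(c, c, c), h(c, d, c), h(d, c, d)), mix(c, c, d, d, d, d, f(mix(c, c, d), mix(c, c, d, d), mix(c, c, c, d))), mix(c, c, f(c, c, d), f(d, c, c))), mix(c, d, h(h(mix(c, d, d, d), mix(d, d), mix(c, d)), d, c)), d)), c, c)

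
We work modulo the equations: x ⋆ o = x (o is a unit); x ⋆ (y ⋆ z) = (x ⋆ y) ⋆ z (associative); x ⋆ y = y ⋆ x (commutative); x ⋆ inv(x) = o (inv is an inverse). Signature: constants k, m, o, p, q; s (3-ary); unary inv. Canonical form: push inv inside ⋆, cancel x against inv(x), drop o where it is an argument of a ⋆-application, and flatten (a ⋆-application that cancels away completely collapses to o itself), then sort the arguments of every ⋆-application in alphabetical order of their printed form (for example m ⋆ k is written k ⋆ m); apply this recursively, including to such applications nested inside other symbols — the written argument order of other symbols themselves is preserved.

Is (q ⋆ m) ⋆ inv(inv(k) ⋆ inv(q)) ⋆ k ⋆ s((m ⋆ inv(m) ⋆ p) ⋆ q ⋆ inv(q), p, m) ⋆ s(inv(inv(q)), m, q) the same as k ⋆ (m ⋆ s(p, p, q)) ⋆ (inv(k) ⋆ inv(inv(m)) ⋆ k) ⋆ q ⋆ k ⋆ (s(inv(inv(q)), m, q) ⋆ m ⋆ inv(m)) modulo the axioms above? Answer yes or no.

Answer: no — k ⋆ k ⋆ m ⋆ q ⋆ q ⋆ s(p, p, m) ⋆ s(q, m, q) vs k ⋆ k ⋆ m ⋆ m ⋆ q ⋆ s(p, p, q) ⋆ s(q, m, q)

Derivation:
Left:  (q ⋆ m) ⋆ inv(inv(k) ⋆ inv(q)) ⋆ k ⋆ s((m ⋆ inv(m) ⋆ p) ⋆ q ⋆ inv(q), p, m) ⋆ s(inv(inv(q)), m, q)
  Push inv inside:  distribute inv over ⋆ and collapse double inv
  Collect:  q ⋆ q ⋆ m ⋆ k ⋆ k ⋆ s(p, p, m) ⋆ s(q, m, q)
  Sort:  k ⋆ k ⋆ m ⋆ q ⋆ q ⋆ s(p, p, m) ⋆ s(q, m, q)
Right:  k ⋆ (m ⋆ s(p, p, q)) ⋆ (inv(k) ⋆ inv(inv(m)) ⋆ k) ⋆ q ⋆ k ⋆ (s(inv(inv(q)), m, q) ⋆ m ⋆ inv(m))
  Push inv inside:  distribute inv over ⋆ and collapse double inv
  Collect:  k ⋆ k ⋆ m ⋆ m ⋆ s(p, p, q) ⋆ q ⋆ s(q, m, q)
  Sort arguments:  k ⋆ k ⋆ m ⋆ m ⋆ q ⋆ s(p, p, q) ⋆ s(q, m, q)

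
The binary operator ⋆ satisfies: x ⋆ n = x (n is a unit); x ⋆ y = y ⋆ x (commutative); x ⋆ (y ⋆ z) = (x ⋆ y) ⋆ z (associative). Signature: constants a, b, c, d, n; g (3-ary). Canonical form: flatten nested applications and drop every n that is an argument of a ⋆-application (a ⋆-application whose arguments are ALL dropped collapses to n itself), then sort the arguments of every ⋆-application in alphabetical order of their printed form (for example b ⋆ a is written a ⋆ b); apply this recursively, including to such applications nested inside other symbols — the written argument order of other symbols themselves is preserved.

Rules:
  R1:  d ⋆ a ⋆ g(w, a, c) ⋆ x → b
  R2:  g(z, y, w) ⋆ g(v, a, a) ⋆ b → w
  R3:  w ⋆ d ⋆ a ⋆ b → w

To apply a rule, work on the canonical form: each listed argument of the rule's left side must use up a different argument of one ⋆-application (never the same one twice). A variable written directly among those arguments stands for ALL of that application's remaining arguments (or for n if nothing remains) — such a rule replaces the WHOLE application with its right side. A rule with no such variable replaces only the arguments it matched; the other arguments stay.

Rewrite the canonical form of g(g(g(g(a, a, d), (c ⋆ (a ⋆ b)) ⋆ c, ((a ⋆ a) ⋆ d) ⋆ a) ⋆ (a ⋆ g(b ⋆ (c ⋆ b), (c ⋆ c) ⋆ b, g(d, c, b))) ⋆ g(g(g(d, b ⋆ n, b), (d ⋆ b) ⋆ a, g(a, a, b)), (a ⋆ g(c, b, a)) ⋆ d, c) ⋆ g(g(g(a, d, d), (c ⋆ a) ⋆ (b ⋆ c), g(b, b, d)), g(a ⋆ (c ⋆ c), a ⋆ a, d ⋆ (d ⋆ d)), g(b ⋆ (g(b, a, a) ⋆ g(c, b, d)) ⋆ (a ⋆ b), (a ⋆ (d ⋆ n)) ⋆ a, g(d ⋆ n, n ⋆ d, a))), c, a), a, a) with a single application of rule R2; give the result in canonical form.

Answer: g(g(a ⋆ g(b ⋆ b ⋆ c, b ⋆ c ⋆ c, g(d, c, b)) ⋆ g(g(a, a, d), a ⋆ b ⋆ c ⋆ c, a ⋆ a ⋆ a ⋆ d) ⋆ g(g(g(a, d, d), a ⋆ b ⋆ c ⋆ c, g(b, b, d)), g(a ⋆ c ⋆ c, a ⋆ a, d ⋆ d ⋆ d), g(a ⋆ b ⋆ d, a ⋆ a ⋆ d, g(d, d, a))) ⋆ g(g(g(d, b, b), a ⋆ b ⋆ d, g(a, a, b)), a ⋆ d ⋆ g(c, b, a), c), c, a), a, a)

Derivation:
Canonical form:  g(g(a ⋆ g(b ⋆ b ⋆ c, b ⋆ c ⋆ c, g(d, c, b)) ⋆ g(g(a, a, d), a ⋆ b ⋆ c ⋆ c, a ⋆ a ⋆ a ⋆ d) ⋆ g(g(g(a, d, d), a ⋆ b ⋆ c ⋆ c, g(b, b, d)), g(a ⋆ c ⋆ c, a ⋆ a, d ⋆ d ⋆ d), g(a ⋆ b ⋆ b ⋆ g(b, a, a) ⋆ g(c, b, d), a ⋆ a ⋆ d, g(d, d, a))) ⋆ g(g(g(d, b, b), a ⋆ b ⋆ d, g(a, a, b)), a ⋆ d ⋆ g(c, b, a), c), c, a), a, a)
Match R2:  consume b, g(b, a, a), g(c, b, d);  v := b, w := d, y := b, z := c
Giving:  g(g(a ⋆ g(b ⋆ b ⋆ c, b ⋆ c ⋆ c, g(d, c, b)) ⋆ g(g(a, a, d), a ⋆ b ⋆ c ⋆ c, a ⋆ a ⋆ a ⋆ d) ⋆ g(g(g(a, d, d), a ⋆ b ⋆ c ⋆ c, g(b, b, d)), g(a ⋆ c ⋆ c, a ⋆ a, d ⋆ d ⋆ d), g(a ⋆ b ⋆ d, a ⋆ a ⋆ d, g(d, d, a))) ⋆ g(g(g(d, b, b), a ⋆ b ⋆ d, g(a, a, b)), a ⋆ d ⋆ g(c, b, a), c), c, a), a, a)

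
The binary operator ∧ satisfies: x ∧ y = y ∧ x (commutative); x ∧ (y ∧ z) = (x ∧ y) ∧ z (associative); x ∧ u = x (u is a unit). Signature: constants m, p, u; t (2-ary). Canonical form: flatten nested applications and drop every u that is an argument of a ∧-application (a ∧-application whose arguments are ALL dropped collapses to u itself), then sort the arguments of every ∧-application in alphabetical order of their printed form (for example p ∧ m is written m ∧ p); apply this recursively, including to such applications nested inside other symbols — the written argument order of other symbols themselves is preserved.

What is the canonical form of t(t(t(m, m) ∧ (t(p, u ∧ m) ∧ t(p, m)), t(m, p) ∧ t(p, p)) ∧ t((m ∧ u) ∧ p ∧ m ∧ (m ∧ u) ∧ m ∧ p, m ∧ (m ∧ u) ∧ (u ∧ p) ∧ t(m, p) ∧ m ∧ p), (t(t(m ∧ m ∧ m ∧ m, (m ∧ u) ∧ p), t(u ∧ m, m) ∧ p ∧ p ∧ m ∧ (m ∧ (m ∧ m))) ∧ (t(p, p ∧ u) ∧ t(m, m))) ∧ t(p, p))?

Answer: t(t(m ∧ m ∧ m ∧ m ∧ p ∧ p, m ∧ m ∧ m ∧ p ∧ p ∧ t(m, p)) ∧ t(t(m, m) ∧ t(p, m) ∧ t(p, m), t(m, p) ∧ t(p, p)), t(m, m) ∧ t(p, p) ∧ t(p, p) ∧ t(t(m ∧ m ∧ m ∧ m, m ∧ p), m ∧ m ∧ m ∧ m ∧ p ∧ p ∧ t(m, m)))

Derivation:
Work inside:  t(t(m, m) ∧ (t(p, u ∧ m) ∧ t(p, m)), t(m, p) ∧ t(p, p)) ∧ t((m ∧ u) ∧ p ∧ m ∧ (m ∧ u) ∧ m ∧ p, m ∧ (m ∧ u) ∧ (u ∧ p) ∧ t(m, p) ∧ m ∧ p)
Canonicalize subterm:  t(t(m, m) ∧ (t(p, u ∧ m) ∧ t(p, m)), t(m, p) ∧ t(p, p))  →  t(t(m, m) ∧ t(p, m) ∧ t(p, m), t(m, p) ∧ t(p, p))
Canonicalize subterm:  t((m ∧ u) ∧ p ∧ m ∧ (m ∧ u) ∧ m ∧ p, m ∧ (m ∧ u) ∧ (u ∧ p) ∧ t(m, p) ∧ m ∧ p)  →  t(m ∧ m ∧ m ∧ m ∧ p ∧ p, m ∧ m ∧ m ∧ p ∧ p ∧ t(m, p))
Sort:  t(m ∧ m ∧ m ∧ m ∧ p ∧ p, m ∧ m ∧ m ∧ p ∧ p ∧ t(m, p)) ∧ t(t(m, m) ∧ t(p, m) ∧ t(p, m), t(m, p) ∧ t(p, p))
Reassemble:  t(t(m ∧ m ∧ m ∧ m ∧ p ∧ p, m ∧ m ∧ m ∧ p ∧ p ∧ t(m, p)) ∧ t(t(m, m) ∧ t(p, m) ∧ t(p, m), t(m, p) ∧ t(p, p)), t(m, m) ∧ t(p, p) ∧ t(p, p) ∧ t(t(m ∧ m ∧ m ∧ m, m ∧ p), m ∧ m ∧ m ∧ m ∧ p ∧ p ∧ t(m, m)))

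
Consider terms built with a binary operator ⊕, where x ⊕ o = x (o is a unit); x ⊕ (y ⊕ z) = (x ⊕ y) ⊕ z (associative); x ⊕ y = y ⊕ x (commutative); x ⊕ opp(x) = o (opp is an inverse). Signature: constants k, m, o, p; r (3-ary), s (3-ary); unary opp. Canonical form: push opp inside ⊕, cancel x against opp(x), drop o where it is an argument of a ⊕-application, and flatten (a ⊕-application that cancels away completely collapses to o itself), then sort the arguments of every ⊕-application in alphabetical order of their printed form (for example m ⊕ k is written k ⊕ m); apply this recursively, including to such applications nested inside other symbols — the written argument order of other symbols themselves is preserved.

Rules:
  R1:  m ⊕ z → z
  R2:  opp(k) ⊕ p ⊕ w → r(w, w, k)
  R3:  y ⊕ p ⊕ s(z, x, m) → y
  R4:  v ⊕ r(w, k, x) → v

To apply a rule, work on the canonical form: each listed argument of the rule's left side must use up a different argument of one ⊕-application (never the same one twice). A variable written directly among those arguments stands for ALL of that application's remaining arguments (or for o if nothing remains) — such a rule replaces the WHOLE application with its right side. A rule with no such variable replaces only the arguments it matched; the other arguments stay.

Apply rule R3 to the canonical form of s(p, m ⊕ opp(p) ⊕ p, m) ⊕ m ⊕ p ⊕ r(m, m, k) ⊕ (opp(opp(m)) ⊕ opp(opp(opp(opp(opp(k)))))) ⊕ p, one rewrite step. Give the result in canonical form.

Answer: m ⊕ m ⊕ opp(k) ⊕ p ⊕ r(m, m, k)

Derivation:
Canonical form:  m ⊕ m ⊕ opp(k) ⊕ p ⊕ p ⊕ r(m, m, k) ⊕ s(p, m, m)
Match R3:  consume p, s(p, m, m);  x := m, y := m ⊕ m ⊕ opp(k) ⊕ p ⊕ r(m, m, k), z := p
The variable takes the whole remainder — replace the entire application.
Result:  m ⊕ m ⊕ opp(k) ⊕ p ⊕ r(m, m, k)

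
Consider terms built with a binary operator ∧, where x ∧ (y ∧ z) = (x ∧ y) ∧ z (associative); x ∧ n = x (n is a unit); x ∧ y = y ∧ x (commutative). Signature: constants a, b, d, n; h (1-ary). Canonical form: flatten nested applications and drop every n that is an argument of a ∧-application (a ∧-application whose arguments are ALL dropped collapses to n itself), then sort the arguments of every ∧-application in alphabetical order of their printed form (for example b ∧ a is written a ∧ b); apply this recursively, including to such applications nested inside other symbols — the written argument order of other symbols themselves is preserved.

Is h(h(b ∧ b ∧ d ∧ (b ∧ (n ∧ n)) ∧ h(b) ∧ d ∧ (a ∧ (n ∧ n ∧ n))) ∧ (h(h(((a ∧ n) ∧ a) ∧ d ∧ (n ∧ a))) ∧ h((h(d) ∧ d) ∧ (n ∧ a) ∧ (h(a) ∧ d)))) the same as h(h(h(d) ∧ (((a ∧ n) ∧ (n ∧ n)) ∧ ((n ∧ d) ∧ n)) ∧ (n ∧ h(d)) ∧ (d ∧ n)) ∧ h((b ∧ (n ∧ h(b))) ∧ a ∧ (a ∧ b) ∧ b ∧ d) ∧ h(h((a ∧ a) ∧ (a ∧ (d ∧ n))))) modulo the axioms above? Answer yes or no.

Left:  h(h(b ∧ b ∧ d ∧ (b ∧ (n ∧ n)) ∧ h(b) ∧ d ∧ (a ∧ (n ∧ n ∧ n))) ∧ (h(h(((a ∧ n) ∧ a) ∧ d ∧ (n ∧ a))) ∧ h((h(d) ∧ d) ∧ (n ∧ a) ∧ (h(a) ∧ d))))
  Descend into:  h(b ∧ b ∧ d ∧ (b ∧ (n ∧ n)) ∧ h(b) ∧ d ∧ (a ∧ (n ∧ n ∧ n))) ∧ (h(h(((a ∧ n) ∧ a) ∧ d ∧ (n ∧ a))) ∧ h((h(d) ∧ d) ∧ (n ∧ a) ∧ (h(a) ∧ d)))
  Un-nest:  h(b ∧ b ∧ d ∧ (b ∧ (n ∧ n)) ∧ h(b) ∧ d ∧ (a ∧ (n ∧ n ∧ n))) ∧ h(h(((a ∧ n) ∧ a) ∧ d ∧ (n ∧ a))) ∧ h((h(d) ∧ d) ∧ (n ∧ a) ∧ (h(a) ∧ d))
  Inside:  h(b ∧ b ∧ d ∧ (b ∧ (n ∧ n)) ∧ h(b) ∧ d ∧ (a ∧ (n ∧ n ∧ n)))  →  h(a ∧ b ∧ b ∧ b ∧ d ∧ d ∧ h(b))
  Simplify inside:  h(h(((a ∧ n) ∧ a) ∧ d ∧ (n ∧ a)))  →  h(h(a ∧ a ∧ a ∧ d))
  Simplify inside:  h((h(d) ∧ d) ∧ (n ∧ a) ∧ (h(a) ∧ d))  →  h(a ∧ d ∧ d ∧ h(a) ∧ h(d))
  Order the arguments:  h(a ∧ b ∧ b ∧ b ∧ d ∧ d ∧ h(b)) ∧ h(a ∧ d ∧ d ∧ h(a) ∧ h(d)) ∧ h(h(a ∧ a ∧ a ∧ d))
  Put back:  h(h(a ∧ b ∧ b ∧ b ∧ d ∧ d ∧ h(b)) ∧ h(a ∧ d ∧ d ∧ h(a) ∧ h(d)) ∧ h(h(a ∧ a ∧ a ∧ d)))
Right:  h(h(h(d) ∧ (((a ∧ n) ∧ (n ∧ n)) ∧ ((n ∧ d) ∧ n)) ∧ (n ∧ h(d)) ∧ (d ∧ n)) ∧ h((b ∧ (n ∧ h(b))) ∧ a ∧ (a ∧ b) ∧ b ∧ d) ∧ h(h((a ∧ a) ∧ (a ∧ (d ∧ n)))))
  Work inside:  h(h(d) ∧ (((a ∧ n) ∧ (n ∧ n)) ∧ ((n ∧ d) ∧ n)) ∧ (n ∧ h(d)) ∧ (d ∧ n)) ∧ h((b ∧ (n ∧ h(b))) ∧ a ∧ (a ∧ b) ∧ b ∧ d) ∧ h(h((a ∧ a) ∧ (a ∧ (d ∧ n))))
  Canonicalize subterm:  h(h(d) ∧ (((a ∧ n) ∧ (n ∧ n)) ∧ ((n ∧ d) ∧ n)) ∧ (n ∧ h(d)) ∧ (d ∧ n))  →  h(a ∧ d ∧ d ∧ h(d) ∧ h(d))
  Canonicalize subterm:  h((b ∧ (n ∧ h(b))) ∧ a ∧ (a ∧ b) ∧ b ∧ d)  →  h(a ∧ a ∧ b ∧ b ∧ b ∧ d ∧ h(b))
  Inside:  h(h((a ∧ a) ∧ (a ∧ (d ∧ n))))  →  h(h(a ∧ a ∧ a ∧ d))
  Sort:  h(a ∧ a ∧ b ∧ b ∧ b ∧ d ∧ h(b)) ∧ h(a ∧ d ∧ d ∧ h(d) ∧ h(d)) ∧ h(h(a ∧ a ∧ a ∧ d))
  Put back:  h(h(a ∧ a ∧ b ∧ b ∧ b ∧ d ∧ h(b)) ∧ h(a ∧ d ∧ d ∧ h(d) ∧ h(d)) ∧ h(h(a ∧ a ∧ a ∧ d)))

Answer: no — h(h(a ∧ b ∧ b ∧ b ∧ d ∧ d ∧ h(b)) ∧ h(a ∧ d ∧ d ∧ h(a) ∧ h(d)) ∧ h(h(a ∧ a ∧ a ∧ d))) vs h(h(a ∧ a ∧ b ∧ b ∧ b ∧ d ∧ h(b)) ∧ h(a ∧ d ∧ d ∧ h(d) ∧ h(d)) ∧ h(h(a ∧ a ∧ a ∧ d)))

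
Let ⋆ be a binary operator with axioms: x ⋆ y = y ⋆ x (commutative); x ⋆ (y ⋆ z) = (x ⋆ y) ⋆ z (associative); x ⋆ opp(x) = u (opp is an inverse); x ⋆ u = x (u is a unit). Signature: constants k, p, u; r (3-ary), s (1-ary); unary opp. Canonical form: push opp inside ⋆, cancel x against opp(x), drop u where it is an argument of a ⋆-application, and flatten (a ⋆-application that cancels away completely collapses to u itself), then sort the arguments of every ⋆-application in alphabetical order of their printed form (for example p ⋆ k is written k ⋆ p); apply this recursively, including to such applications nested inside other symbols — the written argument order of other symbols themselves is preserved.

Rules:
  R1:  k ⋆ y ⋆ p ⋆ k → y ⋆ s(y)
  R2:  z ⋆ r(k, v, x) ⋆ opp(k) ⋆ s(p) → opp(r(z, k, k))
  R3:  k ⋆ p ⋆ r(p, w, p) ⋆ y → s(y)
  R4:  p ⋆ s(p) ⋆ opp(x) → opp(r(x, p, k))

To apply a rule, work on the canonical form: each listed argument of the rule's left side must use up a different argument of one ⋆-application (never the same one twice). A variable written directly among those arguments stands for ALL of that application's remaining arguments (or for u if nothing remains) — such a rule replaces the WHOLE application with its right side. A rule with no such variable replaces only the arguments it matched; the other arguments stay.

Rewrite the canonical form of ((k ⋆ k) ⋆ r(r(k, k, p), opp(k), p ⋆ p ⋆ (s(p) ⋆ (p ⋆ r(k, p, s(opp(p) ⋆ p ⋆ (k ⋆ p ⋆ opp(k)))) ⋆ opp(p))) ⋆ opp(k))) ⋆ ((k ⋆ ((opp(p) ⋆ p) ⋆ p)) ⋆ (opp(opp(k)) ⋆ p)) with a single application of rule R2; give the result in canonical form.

Answer: k ⋆ k ⋆ k ⋆ k ⋆ p ⋆ p ⋆ r(r(k, k, p), opp(k), opp(r(p ⋆ p, k, k)))

Derivation:
Canonical form:  k ⋆ k ⋆ k ⋆ k ⋆ p ⋆ p ⋆ r(r(k, k, p), opp(k), opp(k) ⋆ p ⋆ p ⋆ r(k, p, s(p)) ⋆ s(p))
R2 matches:  uses opp(k), r(k, p, s(p)), s(p);  v := p, x := s(p), z := p ⋆ p
The variable takes the whole remainder — replace the entire application.
New term:  k ⋆ k ⋆ k ⋆ k ⋆ p ⋆ p ⋆ r(r(k, k, p), opp(k), opp(r(p ⋆ p, k, k)))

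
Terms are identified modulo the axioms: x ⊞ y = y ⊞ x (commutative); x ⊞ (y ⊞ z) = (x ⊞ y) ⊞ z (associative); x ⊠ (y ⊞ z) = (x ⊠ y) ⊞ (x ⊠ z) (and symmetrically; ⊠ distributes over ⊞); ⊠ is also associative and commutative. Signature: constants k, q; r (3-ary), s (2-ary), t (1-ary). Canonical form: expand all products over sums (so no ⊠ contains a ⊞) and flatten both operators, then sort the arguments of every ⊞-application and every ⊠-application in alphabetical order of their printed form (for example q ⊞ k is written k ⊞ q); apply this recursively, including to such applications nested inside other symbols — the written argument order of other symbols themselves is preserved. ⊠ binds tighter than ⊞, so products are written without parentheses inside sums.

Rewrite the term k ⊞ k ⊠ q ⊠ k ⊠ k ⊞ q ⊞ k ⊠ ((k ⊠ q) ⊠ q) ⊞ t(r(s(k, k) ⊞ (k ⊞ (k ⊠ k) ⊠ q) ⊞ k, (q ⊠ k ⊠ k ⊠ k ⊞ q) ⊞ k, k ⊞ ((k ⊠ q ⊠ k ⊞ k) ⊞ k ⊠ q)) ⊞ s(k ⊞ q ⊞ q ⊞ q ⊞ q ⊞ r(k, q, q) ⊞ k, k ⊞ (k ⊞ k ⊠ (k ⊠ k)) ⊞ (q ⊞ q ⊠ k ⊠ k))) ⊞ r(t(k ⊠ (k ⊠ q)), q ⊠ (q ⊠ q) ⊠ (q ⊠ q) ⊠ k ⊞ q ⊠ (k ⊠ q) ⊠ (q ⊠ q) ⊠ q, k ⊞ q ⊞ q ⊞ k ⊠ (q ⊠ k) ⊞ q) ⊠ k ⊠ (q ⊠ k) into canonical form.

Flatten:  k ⊞ k ⊠ k ⊠ k ⊠ q ⊞ q ⊞ k ⊠ k ⊠ q ⊠ q ⊞ t(r(k ⊞ k ⊞ k ⊠ k ⊠ q ⊞ s(k, k), k ⊞ k ⊠ k ⊠ k ⊠ q ⊞ q, k ⊞ k ⊞ k ⊠ k ⊠ q ⊞ k ⊠ q) ⊞ s(k ⊞ k ⊞ q ⊞ q ⊞ q ⊞ q ⊞ r(k, q, q), k ⊞ k ⊞ k ⊠ k ⊠ k ⊞ k ⊠ k ⊠ q ⊞ q)) ⊞ k ⊠ k ⊠ q ⊠ r(t(k ⊠ k ⊠ q), k ⊠ q ⊠ q ⊠ q ⊠ q ⊠ q ⊞ k ⊠ q ⊠ q ⊠ q ⊠ q ⊠ q, k ⊞ k ⊠ k ⊠ q ⊞ q ⊞ q ⊞ q)
Sort arguments:  k ⊞ k ⊠ k ⊠ k ⊠ q ⊞ k ⊠ k ⊠ q ⊠ q ⊞ k ⊠ k ⊠ q ⊠ r(t(k ⊠ k ⊠ q), k ⊠ q ⊠ q ⊠ q ⊠ q ⊠ q ⊞ k ⊠ q ⊠ q ⊠ q ⊠ q ⊠ q, k ⊞ k ⊠ k ⊠ q ⊞ q ⊞ q ⊞ q) ⊞ q ⊞ t(r(k ⊞ k ⊞ k ⊠ k ⊠ q ⊞ s(k, k), k ⊞ k ⊠ k ⊠ k ⊠ q ⊞ q, k ⊞ k ⊞ k ⊠ k ⊠ q ⊞ k ⊠ q) ⊞ s(k ⊞ k ⊞ q ⊞ q ⊞ q ⊞ q ⊞ r(k, q, q), k ⊞ k ⊞ k ⊠ k ⊠ k ⊞ k ⊠ k ⊠ q ⊞ q))

Answer: k ⊞ k ⊠ k ⊠ k ⊠ q ⊞ k ⊠ k ⊠ q ⊠ q ⊞ k ⊠ k ⊠ q ⊠ r(t(k ⊠ k ⊠ q), k ⊠ q ⊠ q ⊠ q ⊠ q ⊠ q ⊞ k ⊠ q ⊠ q ⊠ q ⊠ q ⊠ q, k ⊞ k ⊠ k ⊠ q ⊞ q ⊞ q ⊞ q) ⊞ q ⊞ t(r(k ⊞ k ⊞ k ⊠ k ⊠ q ⊞ s(k, k), k ⊞ k ⊠ k ⊠ k ⊠ q ⊞ q, k ⊞ k ⊞ k ⊠ k ⊠ q ⊞ k ⊠ q) ⊞ s(k ⊞ k ⊞ q ⊞ q ⊞ q ⊞ q ⊞ r(k, q, q), k ⊞ k ⊞ k ⊠ k ⊠ k ⊞ k ⊠ k ⊠ q ⊞ q))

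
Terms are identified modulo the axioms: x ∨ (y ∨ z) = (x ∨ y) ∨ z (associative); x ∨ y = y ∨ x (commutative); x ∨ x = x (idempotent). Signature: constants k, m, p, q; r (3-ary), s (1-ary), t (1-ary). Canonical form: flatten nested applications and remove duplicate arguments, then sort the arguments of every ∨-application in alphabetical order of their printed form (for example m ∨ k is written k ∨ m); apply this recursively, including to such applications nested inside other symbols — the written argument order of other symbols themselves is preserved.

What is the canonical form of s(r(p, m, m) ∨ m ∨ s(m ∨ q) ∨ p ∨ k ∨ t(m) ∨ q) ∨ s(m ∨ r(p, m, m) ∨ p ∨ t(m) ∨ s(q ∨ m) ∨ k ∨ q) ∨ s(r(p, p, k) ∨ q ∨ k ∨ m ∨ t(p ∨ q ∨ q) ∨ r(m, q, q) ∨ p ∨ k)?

Simplify inside:  s(r(p, m, m) ∨ m ∨ s(m ∨ q) ∨ p ∨ k ∨ t(m) ∨ q)  →  s(k ∨ m ∨ p ∨ q ∨ r(p, m, m) ∨ s(m ∨ q) ∨ t(m))
Simplify inside:  s(m ∨ r(p, m, m) ∨ p ∨ t(m) ∨ s(q ∨ m) ∨ k ∨ q)  →  s(k ∨ m ∨ p ∨ q ∨ r(p, m, m) ∨ s(m ∨ q) ∨ t(m))
Canonicalize subterm:  s(r(p, p, k) ∨ q ∨ k ∨ m ∨ t(p ∨ q ∨ q) ∨ r(m, q, q) ∨ p ∨ k)  →  s(k ∨ m ∨ p ∨ q ∨ r(m, q, q) ∨ r(p, p, k) ∨ t(p ∨ q))
Idempotence:  drop duplicate s(k ∨ m ∨ p ∨ q ∨ r(p, m, m) ∨ s(m ∨ q) ∨ t(m))
Sort arguments:  s(k ∨ m ∨ p ∨ q ∨ r(m, q, q) ∨ r(p, p, k) ∨ t(p ∨ q)) ∨ s(k ∨ m ∨ p ∨ q ∨ r(p, m, m) ∨ s(m ∨ q) ∨ t(m))

Answer: s(k ∨ m ∨ p ∨ q ∨ r(m, q, q) ∨ r(p, p, k) ∨ t(p ∨ q)) ∨ s(k ∨ m ∨ p ∨ q ∨ r(p, m, m) ∨ s(m ∨ q) ∨ t(m))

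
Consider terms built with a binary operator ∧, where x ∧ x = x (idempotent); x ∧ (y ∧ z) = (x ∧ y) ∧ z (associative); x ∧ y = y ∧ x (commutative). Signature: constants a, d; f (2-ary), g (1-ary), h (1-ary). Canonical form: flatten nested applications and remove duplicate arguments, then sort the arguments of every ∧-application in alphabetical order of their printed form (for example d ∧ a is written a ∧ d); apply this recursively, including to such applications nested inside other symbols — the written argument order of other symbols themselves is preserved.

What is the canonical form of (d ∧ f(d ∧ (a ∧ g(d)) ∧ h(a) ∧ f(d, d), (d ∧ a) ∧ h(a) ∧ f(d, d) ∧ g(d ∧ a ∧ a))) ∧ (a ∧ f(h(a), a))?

Flatten:  d ∧ f(d ∧ (a ∧ g(d)) ∧ h(a) ∧ f(d, d), (d ∧ a) ∧ h(a) ∧ f(d, d) ∧ g(d ∧ a ∧ a)) ∧ a ∧ f(h(a), a)
Canonicalize subterm:  f(d ∧ (a ∧ g(d)) ∧ h(a) ∧ f(d, d), (d ∧ a) ∧ h(a) ∧ f(d, d) ∧ g(d ∧ a ∧ a))  →  f(a ∧ d ∧ f(d, d) ∧ g(d) ∧ h(a), a ∧ d ∧ f(d, d) ∧ g(a ∧ d) ∧ h(a))
Sort:  a ∧ d ∧ f(a ∧ d ∧ f(d, d) ∧ g(d) ∧ h(a), a ∧ d ∧ f(d, d) ∧ g(a ∧ d) ∧ h(a)) ∧ f(h(a), a)

Answer: a ∧ d ∧ f(a ∧ d ∧ f(d, d) ∧ g(d) ∧ h(a), a ∧ d ∧ f(d, d) ∧ g(a ∧ d) ∧ h(a)) ∧ f(h(a), a)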